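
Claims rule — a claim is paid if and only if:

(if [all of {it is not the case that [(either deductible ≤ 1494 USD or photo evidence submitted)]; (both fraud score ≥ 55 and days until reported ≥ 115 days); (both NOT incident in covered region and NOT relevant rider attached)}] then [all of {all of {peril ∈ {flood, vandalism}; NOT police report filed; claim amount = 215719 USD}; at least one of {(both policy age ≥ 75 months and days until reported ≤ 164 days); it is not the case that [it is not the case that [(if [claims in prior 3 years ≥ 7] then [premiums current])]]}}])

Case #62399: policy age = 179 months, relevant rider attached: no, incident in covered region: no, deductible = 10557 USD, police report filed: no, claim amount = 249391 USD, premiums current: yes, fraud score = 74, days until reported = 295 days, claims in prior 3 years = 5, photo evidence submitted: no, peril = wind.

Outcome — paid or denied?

Denied

Atomic conditions:
  deductible ≤ 1494 USD: 10557 ≤ 1494 is false
  photo evidence submitted: no → false
  fraud score ≥ 55: 74 ≥ 55 is true
  days until reported ≥ 115 days: 295 ≥ 115 is true
  NOT incident in covered region: no → true
  NOT relevant rider attached: no → true
  peril ∈ {flood, vandalism}: wind is not in the set → false
  NOT police report filed: no → true
  claim amount = 215719 USD: 249391 == 215719 is false
  policy age ≥ 75 months: 179 ≥ 75 is true
  days until reported ≤ 164 days: 295 ≤ 164 is false
  claims in prior 3 years ≥ 7: 5 ≥ 7 is false
  premiums current: yes → true
Combine:
[1.1.1] false OR false = false
[1.1] NOT false = true
[1.2] true AND true = true
[1.3] true AND true = true
[1] true AND true AND true = true
[2.1] false AND true AND false = false
[2.2.1] true AND false = false
[2.2.2.1.1] false → true (antecedent false ⇒ implication holds) = true
[2.2.2.1] NOT true = false
[2.2.2] NOT false = true
[2.2] false OR true = true
[2] false AND true = false
[root] true → false = false
Overall: false → denied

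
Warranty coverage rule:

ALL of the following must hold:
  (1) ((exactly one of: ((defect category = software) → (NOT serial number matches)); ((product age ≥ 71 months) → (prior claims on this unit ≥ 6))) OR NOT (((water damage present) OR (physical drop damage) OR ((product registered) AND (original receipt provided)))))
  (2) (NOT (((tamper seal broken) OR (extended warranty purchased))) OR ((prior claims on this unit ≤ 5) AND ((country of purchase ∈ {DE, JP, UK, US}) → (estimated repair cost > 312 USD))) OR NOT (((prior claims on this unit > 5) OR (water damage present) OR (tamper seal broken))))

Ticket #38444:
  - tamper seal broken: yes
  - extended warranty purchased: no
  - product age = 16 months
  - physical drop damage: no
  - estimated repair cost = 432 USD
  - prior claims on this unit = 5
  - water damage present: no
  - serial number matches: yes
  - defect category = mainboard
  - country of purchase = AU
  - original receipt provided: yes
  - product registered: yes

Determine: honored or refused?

Atomic conditions:
  defect category = software: mainboard == software is false
  NOT serial number matches: yes → false
  product age ≥ 71 months: 16 ≥ 71 is false
  prior claims on this unit ≥ 6: 5 ≥ 6 is false
  water damage present: no → false
  physical drop damage: no → false
  product registered: yes → true
  original receipt provided: yes → true
  tamper seal broken: yes → true
  extended warranty purchased: no → false
  prior claims on this unit ≤ 5: 5 ≤ 5 is true
  country of purchase ∈ {DE, JP, UK, US}: AU is not in the set → false
  estimated repair cost > 312 USD: 432 > 312 is true
  prior claims on this unit > 5: 5 > 5 is false
Combine:
[1.1.1] false → false (antecedent false ⇒ implication holds) = true
[1.1.2] false → false (antecedent false ⇒ implication holds) = true
[1.1] exactly-one(true, true) = false
[1.2.1.3] true AND true = true
[1.2.1] false OR false OR true = true
[1.2] NOT true = false
[1] false OR false = false
[2.1.1] true OR false = true
[2.1] NOT true = false
[2.2.2] false → true (antecedent false ⇒ implication holds) = true
[2.2] true AND true = true
[2.3.1] false OR false OR true = true
[2.3] NOT true = false
[2] false OR true OR false = true
[root] false AND true = false
Overall: false → refused

Refused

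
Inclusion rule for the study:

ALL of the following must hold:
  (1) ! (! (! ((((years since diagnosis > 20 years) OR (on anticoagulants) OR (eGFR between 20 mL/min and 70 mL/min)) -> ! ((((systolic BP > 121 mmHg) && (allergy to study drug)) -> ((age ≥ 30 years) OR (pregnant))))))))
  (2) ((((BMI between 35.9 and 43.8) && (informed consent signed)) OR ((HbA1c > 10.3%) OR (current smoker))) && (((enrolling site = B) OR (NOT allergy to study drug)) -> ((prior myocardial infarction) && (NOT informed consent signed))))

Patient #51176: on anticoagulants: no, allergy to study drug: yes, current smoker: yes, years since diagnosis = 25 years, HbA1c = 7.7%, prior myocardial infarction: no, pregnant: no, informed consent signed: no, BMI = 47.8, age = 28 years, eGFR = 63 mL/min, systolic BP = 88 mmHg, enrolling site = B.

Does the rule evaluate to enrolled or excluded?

Atomic conditions:
  years since diagnosis > 20 years: 25 > 20 is true
  on anticoagulants: no → false
  eGFR between 20 mL/min and 70 mL/min: 63 in [20, 70] is true
  systolic BP > 121 mmHg: 88 > 121 is false
  allergy to study drug: yes → true
  age ≥ 30 years: 28 ≥ 30 is false
  pregnant: no → false
  BMI between 35.9 and 43.8: 47.8 in [35.9, 43.8] is false
  informed consent signed: no → false
  HbA1c > 10.3%: 7.7 > 10.3 is false
  current smoker: yes → true
  enrolling site = B: B == B is true
  NOT allergy to study drug: yes → false
  prior myocardial infarction: no → false
  NOT informed consent signed: no → true
Combine:
[1.1.1.1.1] true OR false OR true = true
[1.1.1.1.2.1.1] false AND true = false
[1.1.1.1.2.1.2] false OR false = false
[1.1.1.1.2.1] false → false (antecedent false ⇒ implication holds) = true
[1.1.1.1.2] NOT true = false
[1.1.1.1] true → false = false
[1.1.1] NOT false = true
[1.1] NOT true = false
[1] NOT false = true
[2.1.1] false AND false = false
[2.1.2] false OR true = true
[2.1] false OR true = true
[2.2.1] true OR false = true
[2.2.2] false AND true = false
[2.2] true → false = false
[2] true AND false = false
[root] true AND false = false
Overall: false → excluded

Excluded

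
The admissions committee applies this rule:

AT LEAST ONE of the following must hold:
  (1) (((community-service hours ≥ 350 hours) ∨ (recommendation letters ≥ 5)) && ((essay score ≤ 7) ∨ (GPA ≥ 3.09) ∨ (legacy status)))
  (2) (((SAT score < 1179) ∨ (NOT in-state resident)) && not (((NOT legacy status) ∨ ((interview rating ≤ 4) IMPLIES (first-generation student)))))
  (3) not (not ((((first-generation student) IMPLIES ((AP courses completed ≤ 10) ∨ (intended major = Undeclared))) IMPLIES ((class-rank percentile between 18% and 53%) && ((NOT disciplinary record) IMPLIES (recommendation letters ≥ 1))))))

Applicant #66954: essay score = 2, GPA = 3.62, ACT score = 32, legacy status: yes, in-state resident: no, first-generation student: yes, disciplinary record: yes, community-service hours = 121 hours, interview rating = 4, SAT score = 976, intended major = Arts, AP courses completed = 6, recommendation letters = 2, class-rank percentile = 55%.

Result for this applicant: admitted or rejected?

Rejected

Atomic conditions:
  community-service hours ≥ 350 hours: 121 ≥ 350 is false
  recommendation letters ≥ 5: 2 ≥ 5 is false
  essay score ≤ 7: 2 ≤ 7 is true
  GPA ≥ 3.09: 3.62 ≥ 3.09 is true
  legacy status: yes → true
  SAT score < 1179: 976 < 1179 is true
  NOT in-state resident: no → true
  NOT legacy status: yes → false
  interview rating ≤ 4: 4 ≤ 4 is true
  first-generation student: yes → true
  AP courses completed ≤ 10: 6 ≤ 10 is true
  intended major = Undeclared: Arts == Undeclared is false
  class-rank percentile between 18% and 53%: 55 in [18, 53] is false
  NOT disciplinary record: yes → false
  recommendation letters ≥ 1: 2 ≥ 1 is true
Combine:
[1.1] false OR false = false
[1.2] true OR true OR true = true
[1] false AND true = false
[2.1] true OR true = true
[2.2.1.2] true → true = true
[2.2.1] false OR true = true
[2.2] NOT true = false
[2] true AND false = false
[3.1.1.1.2] true OR false = true
[3.1.1.1] true → true = true
[3.1.1.2.2] false → true (antecedent false ⇒ implication holds) = true
[3.1.1.2] false AND true = false
[3.1.1] true → false = false
[3.1] NOT false = true
[3] NOT true = false
[root] false OR false OR false = false
Overall: false → rejected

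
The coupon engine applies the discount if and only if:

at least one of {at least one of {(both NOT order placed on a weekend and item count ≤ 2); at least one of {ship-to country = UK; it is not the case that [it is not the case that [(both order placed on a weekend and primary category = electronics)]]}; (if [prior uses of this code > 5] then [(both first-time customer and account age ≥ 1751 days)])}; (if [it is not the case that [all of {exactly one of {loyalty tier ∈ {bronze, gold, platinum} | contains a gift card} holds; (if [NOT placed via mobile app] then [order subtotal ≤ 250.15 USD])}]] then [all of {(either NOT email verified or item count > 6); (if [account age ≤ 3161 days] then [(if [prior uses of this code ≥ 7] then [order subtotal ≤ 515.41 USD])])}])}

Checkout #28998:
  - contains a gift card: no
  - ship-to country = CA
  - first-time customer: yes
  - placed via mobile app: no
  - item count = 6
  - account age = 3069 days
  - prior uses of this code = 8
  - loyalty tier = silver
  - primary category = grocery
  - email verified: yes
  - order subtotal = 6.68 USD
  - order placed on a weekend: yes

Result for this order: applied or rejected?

Atomic conditions:
  NOT order placed on a weekend: yes → false
  item count ≤ 2: 6 ≤ 2 is false
  ship-to country = UK: CA == UK is false
  order placed on a weekend: yes → true
  primary category = electronics: grocery == electronics is false
  prior uses of this code > 5: 8 > 5 is true
  first-time customer: yes → true
  account age ≥ 1751 days: 3069 ≥ 1751 is true
  loyalty tier ∈ {bronze, gold, platinum}: silver is not in the set → false
  contains a gift card: no → false
  NOT placed via mobile app: no → true
  order subtotal ≤ 250.15 USD: 6.68 ≤ 250.15 is true
  NOT email verified: yes → false
  item count > 6: 6 > 6 is false
  account age ≤ 3161 days: 3069 ≤ 3161 is true
  prior uses of this code ≥ 7: 8 ≥ 7 is true
  order subtotal ≤ 515.41 USD: 6.68 ≤ 515.41 is true
Combine:
[1.1] false AND false = false
[1.2.2.1.1] true AND false = false
[1.2.2.1] NOT false = true
[1.2.2] NOT true = false
[1.2] false OR false = false
[1.3.2] true AND true = true
[1.3] true → true = true
[1] false OR false OR true = true
[2.1.1.1] exactly-one(false, false) = false
[2.1.1.2] true → true = true
[2.1.1] false AND true = false
[2.1] NOT false = true
[2.2.1] false OR false = false
[2.2.2.2] true → true = true
[2.2.2] true → true = true
[2.2] false AND true = false
[2] true → false = false
[root] true OR false = true
Overall: true → applied

Applied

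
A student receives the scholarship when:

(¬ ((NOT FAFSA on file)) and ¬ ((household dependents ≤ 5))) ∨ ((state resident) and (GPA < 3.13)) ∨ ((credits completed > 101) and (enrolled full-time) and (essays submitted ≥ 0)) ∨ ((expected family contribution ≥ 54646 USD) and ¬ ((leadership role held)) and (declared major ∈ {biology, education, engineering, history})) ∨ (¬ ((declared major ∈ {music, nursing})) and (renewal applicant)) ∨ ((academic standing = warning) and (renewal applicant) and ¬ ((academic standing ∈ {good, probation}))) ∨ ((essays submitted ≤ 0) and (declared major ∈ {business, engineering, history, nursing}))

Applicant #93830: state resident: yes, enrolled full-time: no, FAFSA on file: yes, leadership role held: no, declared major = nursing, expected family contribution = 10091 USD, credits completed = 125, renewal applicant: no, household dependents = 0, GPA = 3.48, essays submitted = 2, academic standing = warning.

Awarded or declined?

Declined

Atomic conditions:
  NOT FAFSA on file: yes → false
  household dependents ≤ 5: 0 ≤ 5 is true
  state resident: yes → true
  GPA < 3.13: 3.48 < 3.13 is false
  credits completed > 101: 125 > 101 is true
  enrolled full-time: no → false
  essays submitted ≥ 0: 2 ≥ 0 is true
  expected family contribution ≥ 54646 USD: 10091 ≥ 54646 is false
  leadership role held: no → false
  declared major ∈ {biology, education, engineering, history}: nursing is not in the set → false
  declared major ∈ {music, nursing}: nursing is in the set → true
  renewal applicant: no → false
  academic standing = warning: warning == warning is true
  academic standing ∈ {good, probation}: warning is not in the set → false
  essays submitted ≤ 0: 2 ≤ 0 is false
  declared major ∈ {business, engineering, history, nursing}: nursing is in the set → true
Combine:
[1.1] NOT false = true
[1.2] NOT true = false
[1] true AND false = false
[2] true AND false = false
[3] true AND false AND true = false
[4.2] NOT false = true
[4] false AND true AND false = false
[5.1] NOT true = false
[5] false AND false = false
[6.3] NOT false = true
[6] true AND false AND true = false
[7] false AND true = false
[root] false OR false OR false OR false OR false OR false OR false = false
Overall: false → declined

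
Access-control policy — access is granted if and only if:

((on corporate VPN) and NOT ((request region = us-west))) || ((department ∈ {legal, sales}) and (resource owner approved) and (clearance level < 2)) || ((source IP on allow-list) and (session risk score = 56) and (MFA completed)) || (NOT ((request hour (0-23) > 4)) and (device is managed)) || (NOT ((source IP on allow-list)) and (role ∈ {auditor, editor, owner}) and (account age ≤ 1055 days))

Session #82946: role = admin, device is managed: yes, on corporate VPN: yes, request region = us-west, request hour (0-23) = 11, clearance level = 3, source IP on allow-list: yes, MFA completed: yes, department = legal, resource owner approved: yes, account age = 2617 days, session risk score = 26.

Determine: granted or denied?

Atomic conditions:
  on corporate VPN: yes → true
  request region = us-west: us-west == us-west is true
  department ∈ {legal, sales}: legal is in the set → true
  resource owner approved: yes → true
  clearance level < 2: 3 < 2 is false
  source IP on allow-list: yes → true
  session risk score = 56: 26 == 56 is false
  MFA completed: yes → true
  request hour (0-23) > 4: 11 > 4 is true
  device is managed: yes → true
  role ∈ {auditor, editor, owner}: admin is not in the set → false
  account age ≤ 1055 days: 2617 ≤ 1055 is false
Combine:
[1.2] NOT true = false
[1] true AND false = false
[2] true AND true AND false = false
[3] true AND false AND true = false
[4.1] NOT true = false
[4] false AND true = false
[5.1] NOT true = false
[5] false AND false AND false = false
[root] false OR false OR false OR false OR false = false
Overall: false → denied

Denied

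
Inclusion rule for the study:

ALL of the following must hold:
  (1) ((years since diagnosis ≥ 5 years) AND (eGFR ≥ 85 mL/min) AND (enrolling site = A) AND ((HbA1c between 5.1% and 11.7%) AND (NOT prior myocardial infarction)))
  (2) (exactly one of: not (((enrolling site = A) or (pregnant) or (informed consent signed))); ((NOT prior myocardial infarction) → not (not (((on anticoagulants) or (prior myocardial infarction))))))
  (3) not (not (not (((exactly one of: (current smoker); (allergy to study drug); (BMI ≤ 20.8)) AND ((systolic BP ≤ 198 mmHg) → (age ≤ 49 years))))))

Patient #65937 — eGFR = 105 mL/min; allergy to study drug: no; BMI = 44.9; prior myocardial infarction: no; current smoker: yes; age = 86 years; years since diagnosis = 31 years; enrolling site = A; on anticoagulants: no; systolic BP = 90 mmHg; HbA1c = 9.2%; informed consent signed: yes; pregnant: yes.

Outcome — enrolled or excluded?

Atomic conditions:
  years since diagnosis ≥ 5 years: 31 ≥ 5 is true
  eGFR ≥ 85 mL/min: 105 ≥ 85 is true
  enrolling site = A: A == A is true
  HbA1c between 5.1% and 11.7%: 9.2 in [5.1, 11.7] is true
  NOT prior myocardial infarction: no → true
  pregnant: yes → true
  informed consent signed: yes → true
  on anticoagulants: no → false
  prior myocardial infarction: no → false
  current smoker: yes → true
  allergy to study drug: no → false
  BMI ≤ 20.8: 44.9 ≤ 20.8 is false
  systolic BP ≤ 198 mmHg: 90 ≤ 198 is true
  age ≤ 49 years: 86 ≤ 49 is false
Combine:
[1.4] true AND true = true
[1] true AND true AND true AND true = true
[2.1.1] true OR true OR true = true
[2.1] NOT true = false
[2.2.2.1.1] false OR false = false
[2.2.2.1] NOT false = true
[2.2.2] NOT true = false
[2.2] true → false = false
[2] exactly-one(false, false) = false
[3.1.1.1.1] exactly-one(true, false, false) = true
[3.1.1.1.2] true → false = false
[3.1.1.1] true AND false = false
[3.1.1] NOT false = true
[3.1] NOT true = false
[3] NOT false = true
[root] true AND false AND true = false
Overall: false → excluded

Excluded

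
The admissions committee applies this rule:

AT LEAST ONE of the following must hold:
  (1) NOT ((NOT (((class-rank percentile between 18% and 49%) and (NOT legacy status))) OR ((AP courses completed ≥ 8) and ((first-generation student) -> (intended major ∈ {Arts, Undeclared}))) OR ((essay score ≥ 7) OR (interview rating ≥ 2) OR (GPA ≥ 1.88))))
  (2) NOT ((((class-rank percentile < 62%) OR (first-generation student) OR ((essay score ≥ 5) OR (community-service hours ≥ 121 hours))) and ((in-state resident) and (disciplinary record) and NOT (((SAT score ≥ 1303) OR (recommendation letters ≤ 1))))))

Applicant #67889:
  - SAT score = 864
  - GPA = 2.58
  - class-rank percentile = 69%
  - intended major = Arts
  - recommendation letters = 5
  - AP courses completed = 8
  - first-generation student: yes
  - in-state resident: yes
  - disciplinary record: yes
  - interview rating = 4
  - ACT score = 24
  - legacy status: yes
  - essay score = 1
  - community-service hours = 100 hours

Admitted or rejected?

Atomic conditions:
  class-rank percentile between 18% and 49%: 69 in [18, 49] is false
  NOT legacy status: yes → false
  AP courses completed ≥ 8: 8 ≥ 8 is true
  first-generation student: yes → true
  intended major ∈ {Arts, Undeclared}: Arts is in the set → true
  essay score ≥ 7: 1 ≥ 7 is false
  interview rating ≥ 2: 4 ≥ 2 is true
  GPA ≥ 1.88: 2.58 ≥ 1.88 is true
  class-rank percentile < 62%: 69 < 62 is false
  essay score ≥ 5: 1 ≥ 5 is false
  community-service hours ≥ 121 hours: 100 ≥ 121 is false
  in-state resident: yes → true
  disciplinary record: yes → true
  SAT score ≥ 1303: 864 ≥ 1303 is false
  recommendation letters ≤ 1: 5 ≤ 1 is false
Combine:
[1.1.1.1] false AND false = false
[1.1.1] NOT false = true
[1.1.2.2] true → true = true
[1.1.2] true AND true = true
[1.1.3] false OR true OR true = true
[1.1] true OR true OR true = true
[1] NOT true = false
[2.1.1.3] false OR false = false
[2.1.1] false OR true OR false = true
[2.1.2.3.1] false OR false = false
[2.1.2.3] NOT false = true
[2.1.2] true AND true AND true = true
[2.1] true AND true = true
[2] NOT true = false
[root] false OR false = false
Overall: false → rejected

Rejected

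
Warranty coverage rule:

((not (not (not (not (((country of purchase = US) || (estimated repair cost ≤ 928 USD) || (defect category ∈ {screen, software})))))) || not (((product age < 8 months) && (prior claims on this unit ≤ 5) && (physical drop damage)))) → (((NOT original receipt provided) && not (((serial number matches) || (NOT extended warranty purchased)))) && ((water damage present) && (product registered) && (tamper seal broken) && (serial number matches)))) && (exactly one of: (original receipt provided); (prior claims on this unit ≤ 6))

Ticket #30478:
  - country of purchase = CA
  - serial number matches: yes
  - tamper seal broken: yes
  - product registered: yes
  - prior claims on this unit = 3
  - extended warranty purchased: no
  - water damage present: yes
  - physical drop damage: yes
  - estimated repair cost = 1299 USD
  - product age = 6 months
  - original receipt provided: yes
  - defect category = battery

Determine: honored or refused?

Refused

Atomic conditions:
  country of purchase = US: CA == US is false
  estimated repair cost ≤ 928 USD: 1299 ≤ 928 is false
  defect category ∈ {screen, software}: battery is not in the set → false
  product age < 8 months: 6 < 8 is true
  prior claims on this unit ≤ 5: 3 ≤ 5 is true
  physical drop damage: yes → true
  NOT original receipt provided: yes → false
  serial number matches: yes → true
  NOT extended warranty purchased: no → true
  water damage present: yes → true
  product registered: yes → true
  tamper seal broken: yes → true
  original receipt provided: yes → true
  prior claims on this unit ≤ 6: 3 ≤ 6 is true
Combine:
[1.1.1.1.1.1.1] false OR false OR false = false
[1.1.1.1.1.1] NOT false = true
[1.1.1.1.1] NOT true = false
[1.1.1.1] NOT false = true
[1.1.1] NOT true = false
[1.1.2.1] true AND true AND true = true
[1.1.2] NOT true = false
[1.1] false OR false = false
[1.2.1.2.1] true OR true = true
[1.2.1.2] NOT true = false
[1.2.1] false AND false = false
[1.2.2] true AND true AND true AND true = true
[1.2] false AND true = false
[1] false → false (antecedent false ⇒ implication holds) = true
[2] exactly-one(true, true) = false
[root] true AND false = false
Overall: false → refused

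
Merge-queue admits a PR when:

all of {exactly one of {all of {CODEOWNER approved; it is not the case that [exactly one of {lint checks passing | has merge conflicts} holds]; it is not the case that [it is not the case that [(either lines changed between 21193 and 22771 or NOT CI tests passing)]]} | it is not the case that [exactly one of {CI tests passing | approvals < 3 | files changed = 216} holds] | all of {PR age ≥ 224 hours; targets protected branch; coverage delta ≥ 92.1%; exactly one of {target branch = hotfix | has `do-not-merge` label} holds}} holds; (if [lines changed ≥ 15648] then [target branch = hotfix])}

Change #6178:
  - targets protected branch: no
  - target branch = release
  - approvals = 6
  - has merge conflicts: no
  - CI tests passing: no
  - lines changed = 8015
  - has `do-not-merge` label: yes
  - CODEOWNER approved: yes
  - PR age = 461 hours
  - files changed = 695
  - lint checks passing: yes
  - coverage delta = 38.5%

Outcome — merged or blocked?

Merged

Atomic conditions:
  CODEOWNER approved: yes → true
  lint checks passing: yes → true
  has merge conflicts: no → false
  lines changed between 21193 and 22771: 8015 in [21193, 22771] is false
  NOT CI tests passing: no → true
  CI tests passing: no → false
  approvals < 3: 6 < 3 is false
  files changed = 216: 695 == 216 is false
  PR age ≥ 224 hours: 461 ≥ 224 is true
  targets protected branch: no → false
  coverage delta ≥ 92.1%: 38.5 ≥ 92.1 is false
  target branch = hotfix: release == hotfix is false
  has `do-not-merge` label: yes → true
  lines changed ≥ 15648: 8015 ≥ 15648 is false
Combine:
[1.1.2.1] exactly-one(true, false) = true
[1.1.2] NOT true = false
[1.1.3.1.1] false OR true = true
[1.1.3.1] NOT true = false
[1.1.3] NOT false = true
[1.1] true AND false AND true = false
[1.2.1] exactly-one(false, false, false) = false
[1.2] NOT false = true
[1.3.4] exactly-one(false, true) = true
[1.3] true AND false AND false AND true = false
[1] exactly-one(false, true, false) = true
[2] false → false (antecedent false ⇒ implication holds) = true
[root] true AND true = true
Overall: true → merged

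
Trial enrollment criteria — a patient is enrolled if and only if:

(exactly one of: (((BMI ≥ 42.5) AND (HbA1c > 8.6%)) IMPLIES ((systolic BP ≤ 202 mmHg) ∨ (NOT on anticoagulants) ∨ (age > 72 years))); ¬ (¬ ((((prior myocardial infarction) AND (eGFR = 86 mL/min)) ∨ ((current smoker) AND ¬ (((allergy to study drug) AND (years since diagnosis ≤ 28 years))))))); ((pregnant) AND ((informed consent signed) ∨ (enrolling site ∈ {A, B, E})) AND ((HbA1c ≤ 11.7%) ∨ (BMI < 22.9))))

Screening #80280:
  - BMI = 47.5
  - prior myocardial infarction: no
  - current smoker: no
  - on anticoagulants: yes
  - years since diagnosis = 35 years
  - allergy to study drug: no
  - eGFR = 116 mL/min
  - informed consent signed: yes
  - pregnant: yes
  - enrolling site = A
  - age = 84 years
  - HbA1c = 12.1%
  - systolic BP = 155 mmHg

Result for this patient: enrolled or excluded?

Enrolled

Atomic conditions:
  BMI ≥ 42.5: 47.5 ≥ 42.5 is true
  HbA1c > 8.6%: 12.1 > 8.6 is true
  systolic BP ≤ 202 mmHg: 155 ≤ 202 is true
  NOT on anticoagulants: yes → false
  age > 72 years: 84 > 72 is true
  prior myocardial infarction: no → false
  eGFR = 86 mL/min: 116 == 86 is false
  current smoker: no → false
  allergy to study drug: no → false
  years since diagnosis ≤ 28 years: 35 ≤ 28 is false
  pregnant: yes → true
  informed consent signed: yes → true
  enrolling site ∈ {A, B, E}: A is in the set → true
  HbA1c ≤ 11.7%: 12.1 ≤ 11.7 is false
  BMI < 22.9: 47.5 < 22.9 is false
Combine:
[1.1] true AND true = true
[1.2] true OR false OR true = true
[1] true → true = true
[2.1.1.1] false AND false = false
[2.1.1.2.2.1] false AND false = false
[2.1.1.2.2] NOT false = true
[2.1.1.2] false AND true = false
[2.1.1] false OR false = false
[2.1] NOT false = true
[2] NOT true = false
[3.2] true OR true = true
[3.3] false OR false = false
[3] true AND true AND false = false
[root] exactly-one(true, false, false) = true
Overall: true → enrolled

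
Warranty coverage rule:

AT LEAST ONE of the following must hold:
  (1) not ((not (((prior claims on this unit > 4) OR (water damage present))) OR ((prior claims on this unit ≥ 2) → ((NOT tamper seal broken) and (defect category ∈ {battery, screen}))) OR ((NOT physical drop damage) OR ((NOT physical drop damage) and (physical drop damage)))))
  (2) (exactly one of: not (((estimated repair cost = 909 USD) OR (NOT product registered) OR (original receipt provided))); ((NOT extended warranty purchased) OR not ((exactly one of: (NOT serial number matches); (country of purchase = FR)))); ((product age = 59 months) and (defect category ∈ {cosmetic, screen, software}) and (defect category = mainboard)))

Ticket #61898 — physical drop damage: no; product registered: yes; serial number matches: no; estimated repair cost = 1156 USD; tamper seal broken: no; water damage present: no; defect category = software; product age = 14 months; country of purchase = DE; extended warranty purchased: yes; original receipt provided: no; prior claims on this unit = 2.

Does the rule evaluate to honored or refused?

Honored

Atomic conditions:
  prior claims on this unit > 4: 2 > 4 is false
  water damage present: no → false
  prior claims on this unit ≥ 2: 2 ≥ 2 is true
  NOT tamper seal broken: no → true
  defect category ∈ {battery, screen}: software is not in the set → false
  NOT physical drop damage: no → true
  physical drop damage: no → false
  estimated repair cost = 909 USD: 1156 == 909 is false
  NOT product registered: yes → false
  original receipt provided: no → false
  NOT extended warranty purchased: yes → false
  NOT serial number matches: no → true
  country of purchase = FR: DE == FR is false
  product age = 59 months: 14 == 59 is false
  defect category ∈ {cosmetic, screen, software}: software is in the set → true
  defect category = mainboard: software == mainboard is false
Combine:
[1.1.1.1] false OR false = false
[1.1.1] NOT false = true
[1.1.2.2] true AND false = false
[1.1.2] true → false = false
[1.1.3.2] true AND false = false
[1.1.3] true OR false = true
[1.1] true OR false OR true = true
[1] NOT true = false
[2.1.1] false OR false OR false = false
[2.1] NOT false = true
[2.2.2.1] exactly-one(true, false) = true
[2.2.2] NOT true = false
[2.2] false OR false = false
[2.3] false AND true AND false = false
[2] exactly-one(true, false, false) = true
[root] false OR true = true
Overall: true → honored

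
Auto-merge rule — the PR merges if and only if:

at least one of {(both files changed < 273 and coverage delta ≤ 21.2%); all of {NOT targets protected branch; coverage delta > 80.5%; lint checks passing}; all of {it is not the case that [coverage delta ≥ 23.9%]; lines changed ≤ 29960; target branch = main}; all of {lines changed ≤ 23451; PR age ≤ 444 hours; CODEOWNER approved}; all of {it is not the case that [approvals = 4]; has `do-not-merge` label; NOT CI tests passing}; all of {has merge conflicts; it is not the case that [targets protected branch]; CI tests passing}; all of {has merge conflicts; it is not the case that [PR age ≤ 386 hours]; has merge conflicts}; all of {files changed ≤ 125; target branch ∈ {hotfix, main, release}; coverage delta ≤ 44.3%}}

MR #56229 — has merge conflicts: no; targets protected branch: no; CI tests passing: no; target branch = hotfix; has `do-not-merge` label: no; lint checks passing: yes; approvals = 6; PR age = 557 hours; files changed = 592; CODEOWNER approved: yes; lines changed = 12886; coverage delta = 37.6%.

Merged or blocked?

Atomic conditions:
  files changed < 273: 592 < 273 is false
  coverage delta ≤ 21.2%: 37.6 ≤ 21.2 is false
  NOT targets protected branch: no → true
  coverage delta > 80.5%: 37.6 > 80.5 is false
  lint checks passing: yes → true
  coverage delta ≥ 23.9%: 37.6 ≥ 23.9 is true
  lines changed ≤ 29960: 12886 ≤ 29960 is true
  target branch = main: hotfix == main is false
  lines changed ≤ 23451: 12886 ≤ 23451 is true
  PR age ≤ 444 hours: 557 ≤ 444 is false
  CODEOWNER approved: yes → true
  approvals = 4: 6 == 4 is false
  has `do-not-merge` label: no → false
  NOT CI tests passing: no → true
  has merge conflicts: no → false
  targets protected branch: no → false
  CI tests passing: no → false
  PR age ≤ 386 hours: 557 ≤ 386 is false
  files changed ≤ 125: 592 ≤ 125 is false
  target branch ∈ {hotfix, main, release}: hotfix is in the set → true
  coverage delta ≤ 44.3%: 37.6 ≤ 44.3 is true
Combine:
[1] false AND false = false
[2] true AND false AND true = false
[3.1] NOT true = false
[3] false AND true AND false = false
[4] true AND false AND true = false
[5.1] NOT false = true
[5] true AND false AND true = false
[6.2] NOT false = true
[6] false AND true AND false = false
[7.2] NOT false = true
[7] false AND true AND false = false
[8] false AND true AND true = false
[root] false OR false OR false OR false OR false OR false OR false OR false = false
Overall: false → blocked

Blocked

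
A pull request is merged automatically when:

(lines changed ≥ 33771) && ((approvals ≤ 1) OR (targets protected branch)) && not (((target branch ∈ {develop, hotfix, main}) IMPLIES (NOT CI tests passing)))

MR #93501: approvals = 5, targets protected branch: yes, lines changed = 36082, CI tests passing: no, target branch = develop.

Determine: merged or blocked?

Atomic conditions:
  lines changed ≥ 33771: 36082 ≥ 33771 is true
  approvals ≤ 1: 5 ≤ 1 is false
  targets protected branch: yes → true
  target branch ∈ {develop, hotfix, main}: develop is in the set → true
  NOT CI tests passing: no → true
Combine:
[2] false OR true = true
[3.1] true → true = true
[3] NOT true = false
[root] true AND true AND false = false
Overall: false → blocked

Blocked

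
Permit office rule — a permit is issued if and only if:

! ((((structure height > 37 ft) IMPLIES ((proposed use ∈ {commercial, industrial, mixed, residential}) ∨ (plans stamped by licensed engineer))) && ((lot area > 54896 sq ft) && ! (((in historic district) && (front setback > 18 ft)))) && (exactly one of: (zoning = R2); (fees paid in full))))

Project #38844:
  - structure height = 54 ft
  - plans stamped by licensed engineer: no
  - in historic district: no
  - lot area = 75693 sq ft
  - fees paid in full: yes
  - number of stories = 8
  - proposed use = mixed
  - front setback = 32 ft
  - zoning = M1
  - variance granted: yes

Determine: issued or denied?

Atomic conditions:
  structure height > 37 ft: 54 > 37 is true
  proposed use ∈ {commercial, industrial, mixed, residential}: mixed is in the set → true
  plans stamped by licensed engineer: no → false
  lot area > 54896 sq ft: 75693 > 54896 is true
  in historic district: no → false
  front setback > 18 ft: 32 > 18 is true
  zoning = R2: M1 == R2 is false
  fees paid in full: yes → true
Combine:
[1.1.2] true OR false = true
[1.1] true → true = true
[1.2.2.1] false AND true = false
[1.2.2] NOT false = true
[1.2] true AND true = true
[1.3] exactly-one(false, true) = true
[1] true AND true AND true = true
[root] NOT true = false
Overall: false → denied

Denied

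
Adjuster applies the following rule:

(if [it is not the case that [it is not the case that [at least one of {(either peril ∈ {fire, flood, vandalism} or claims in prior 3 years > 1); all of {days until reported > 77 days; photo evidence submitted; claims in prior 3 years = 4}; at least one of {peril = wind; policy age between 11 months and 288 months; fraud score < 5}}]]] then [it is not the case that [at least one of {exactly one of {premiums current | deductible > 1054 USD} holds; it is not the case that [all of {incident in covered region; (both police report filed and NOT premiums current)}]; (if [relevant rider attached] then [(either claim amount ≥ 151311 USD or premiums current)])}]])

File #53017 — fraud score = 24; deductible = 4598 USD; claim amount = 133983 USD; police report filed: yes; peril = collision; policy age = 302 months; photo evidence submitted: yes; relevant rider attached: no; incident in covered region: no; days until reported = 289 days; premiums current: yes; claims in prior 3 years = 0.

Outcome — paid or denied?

Paid

Atomic conditions:
  peril ∈ {fire, flood, vandalism}: collision is not in the set → false
  claims in prior 3 years > 1: 0 > 1 is false
  days until reported > 77 days: 289 > 77 is true
  photo evidence submitted: yes → true
  claims in prior 3 years = 4: 0 == 4 is false
  peril = wind: collision == wind is false
  policy age between 11 months and 288 months: 302 in [11, 288] is false
  fraud score < 5: 24 < 5 is false
  premiums current: yes → true
  deductible > 1054 USD: 4598 > 1054 is true
  incident in covered region: no → false
  police report filed: yes → true
  NOT premiums current: yes → false
  relevant rider attached: no → false
  claim amount ≥ 151311 USD: 133983 ≥ 151311 is false
Combine:
[1.1.1.1] false OR false = false
[1.1.1.2] true AND true AND false = false
[1.1.1.3] false OR false OR false = false
[1.1.1] false OR false OR false = false
[1.1] NOT false = true
[1] NOT true = false
[2.1.1] exactly-one(true, true) = false
[2.1.2.1.2] true AND false = false
[2.1.2.1] false AND false = false
[2.1.2] NOT false = true
[2.1.3.2] false OR true = true
[2.1.3] false → true (antecedent false ⇒ implication holds) = true
[2.1] false OR true OR true = true
[2] NOT true = false
[root] false → false (antecedent false ⇒ implication holds) = true
Overall: true → paid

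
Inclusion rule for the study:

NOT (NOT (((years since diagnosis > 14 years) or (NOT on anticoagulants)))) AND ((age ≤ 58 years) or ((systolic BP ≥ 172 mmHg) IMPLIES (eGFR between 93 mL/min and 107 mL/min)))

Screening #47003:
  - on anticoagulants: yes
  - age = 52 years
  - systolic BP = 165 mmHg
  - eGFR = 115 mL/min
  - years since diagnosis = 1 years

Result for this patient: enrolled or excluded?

Atomic conditions:
  years since diagnosis > 14 years: 1 > 14 is false
  NOT on anticoagulants: yes → false
  age ≤ 58 years: 52 ≤ 58 is true
  systolic BP ≥ 172 mmHg: 165 ≥ 172 is false
  eGFR between 93 mL/min and 107 mL/min: 115 in [93, 107] is false
Combine:
[1.1.1] false OR false = false
[1.1] NOT false = true
[1] NOT true = false
[2.2] false → false (antecedent false ⇒ implication holds) = true
[2] true OR true = true
[root] false AND true = false
Overall: false → excluded

Excluded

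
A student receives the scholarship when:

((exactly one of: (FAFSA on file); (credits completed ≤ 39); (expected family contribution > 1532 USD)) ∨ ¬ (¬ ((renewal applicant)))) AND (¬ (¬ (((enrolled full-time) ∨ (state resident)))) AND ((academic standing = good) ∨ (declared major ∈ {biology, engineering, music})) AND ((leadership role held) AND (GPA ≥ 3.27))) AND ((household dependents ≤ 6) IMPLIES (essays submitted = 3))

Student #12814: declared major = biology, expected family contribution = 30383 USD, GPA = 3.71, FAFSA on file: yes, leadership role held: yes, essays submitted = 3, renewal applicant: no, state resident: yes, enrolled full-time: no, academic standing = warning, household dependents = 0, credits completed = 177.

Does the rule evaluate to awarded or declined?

Declined

Atomic conditions:
  FAFSA on file: yes → true
  credits completed ≤ 39: 177 ≤ 39 is false
  expected family contribution > 1532 USD: 30383 > 1532 is true
  renewal applicant: no → false
  enrolled full-time: no → false
  state resident: yes → true
  academic standing = good: warning == good is false
  declared major ∈ {biology, engineering, music}: biology is in the set → true
  leadership role held: yes → true
  GPA ≥ 3.27: 3.71 ≥ 3.27 is true
  household dependents ≤ 6: 0 ≤ 6 is true
  essays submitted = 3: 3 == 3 is true
Combine:
[1.1] exactly-one(true, false, true) = false
[1.2.1] NOT false = true
[1.2] NOT true = false
[1] false OR false = false
[2.1.1.1] false OR true = true
[2.1.1] NOT true = false
[2.1] NOT false = true
[2.2] false OR true = true
[2.3] true AND true = true
[2] true AND true AND true = true
[3] true → true = true
[root] false AND true AND true = false
Overall: false → declined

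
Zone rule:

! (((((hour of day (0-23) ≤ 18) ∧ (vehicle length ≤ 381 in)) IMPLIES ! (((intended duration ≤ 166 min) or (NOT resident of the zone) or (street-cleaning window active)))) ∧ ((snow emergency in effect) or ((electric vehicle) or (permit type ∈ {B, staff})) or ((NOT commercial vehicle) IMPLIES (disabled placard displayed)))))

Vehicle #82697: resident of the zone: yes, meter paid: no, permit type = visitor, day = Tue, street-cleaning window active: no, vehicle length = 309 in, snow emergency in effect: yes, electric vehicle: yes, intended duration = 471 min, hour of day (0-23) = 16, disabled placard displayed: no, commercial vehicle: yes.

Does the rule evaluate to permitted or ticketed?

Atomic conditions:
  hour of day (0-23) ≤ 18: 16 ≤ 18 is true
  vehicle length ≤ 381 in: 309 ≤ 381 is true
  intended duration ≤ 166 min: 471 ≤ 166 is false
  NOT resident of the zone: yes → false
  street-cleaning window active: no → false
  snow emergency in effect: yes → true
  electric vehicle: yes → true
  permit type ∈ {B, staff}: visitor is not in the set → false
  NOT commercial vehicle: yes → false
  disabled placard displayed: no → false
Combine:
[1.1.1] true AND true = true
[1.1.2.1] false OR false OR false = false
[1.1.2] NOT false = true
[1.1] true → true = true
[1.2.2] true OR false = true
[1.2.3] false → false (antecedent false ⇒ implication holds) = true
[1.2] true OR true OR true = true
[1] true AND true = true
[root] NOT true = false
Overall: false → ticketed

Ticketed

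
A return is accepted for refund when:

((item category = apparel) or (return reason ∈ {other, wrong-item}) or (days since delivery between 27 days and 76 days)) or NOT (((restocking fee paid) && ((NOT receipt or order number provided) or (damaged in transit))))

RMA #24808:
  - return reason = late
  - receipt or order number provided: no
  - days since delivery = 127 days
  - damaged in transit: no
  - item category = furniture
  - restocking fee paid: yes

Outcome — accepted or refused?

Refused

Atomic conditions:
  item category = apparel: furniture == apparel is false
  return reason ∈ {other, wrong-item}: late is not in the set → false
  days since delivery between 27 days and 76 days: 127 in [27, 76] is false
  restocking fee paid: yes → true
  NOT receipt or order number provided: no → true
  damaged in transit: no → false
Combine:
[1] false OR false OR false = false
[2.1.2] true OR false = true
[2.1] true AND true = true
[2] NOT true = false
[root] false OR false = false
Overall: false → refused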